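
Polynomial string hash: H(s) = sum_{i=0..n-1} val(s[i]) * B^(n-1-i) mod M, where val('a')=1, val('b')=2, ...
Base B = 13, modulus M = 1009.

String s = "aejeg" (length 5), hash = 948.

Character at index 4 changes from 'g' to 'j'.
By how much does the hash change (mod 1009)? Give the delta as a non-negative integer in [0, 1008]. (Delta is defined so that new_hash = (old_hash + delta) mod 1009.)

Delta formula: (val(new) - val(old)) * B^(n-1-k) mod M
  val('j') - val('g') = 10 - 7 = 3
  B^(n-1-k) = 13^0 mod 1009 = 1
  Delta = 3 * 1 mod 1009 = 3

Answer: 3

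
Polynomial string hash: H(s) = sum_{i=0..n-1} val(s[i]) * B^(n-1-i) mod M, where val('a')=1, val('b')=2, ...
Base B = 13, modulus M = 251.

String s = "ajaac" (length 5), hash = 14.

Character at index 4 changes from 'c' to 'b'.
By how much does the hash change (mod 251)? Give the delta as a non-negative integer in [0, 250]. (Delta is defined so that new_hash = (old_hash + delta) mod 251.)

Delta formula: (val(new) - val(old)) * B^(n-1-k) mod M
  val('b') - val('c') = 2 - 3 = -1
  B^(n-1-k) = 13^0 mod 251 = 1
  Delta = -1 * 1 mod 251 = 250

Answer: 250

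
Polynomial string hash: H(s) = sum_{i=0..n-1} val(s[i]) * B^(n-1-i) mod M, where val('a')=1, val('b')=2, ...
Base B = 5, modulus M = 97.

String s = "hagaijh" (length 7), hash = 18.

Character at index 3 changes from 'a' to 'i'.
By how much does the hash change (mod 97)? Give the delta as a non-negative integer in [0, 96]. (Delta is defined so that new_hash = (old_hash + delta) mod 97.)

Delta formula: (val(new) - val(old)) * B^(n-1-k) mod M
  val('i') - val('a') = 9 - 1 = 8
  B^(n-1-k) = 5^3 mod 97 = 28
  Delta = 8 * 28 mod 97 = 30

Answer: 30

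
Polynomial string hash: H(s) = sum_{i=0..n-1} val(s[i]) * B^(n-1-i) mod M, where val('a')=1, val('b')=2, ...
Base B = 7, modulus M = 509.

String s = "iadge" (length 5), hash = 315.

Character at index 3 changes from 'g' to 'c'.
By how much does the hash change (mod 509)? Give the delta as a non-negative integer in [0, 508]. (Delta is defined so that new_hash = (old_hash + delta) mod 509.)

Delta formula: (val(new) - val(old)) * B^(n-1-k) mod M
  val('c') - val('g') = 3 - 7 = -4
  B^(n-1-k) = 7^1 mod 509 = 7
  Delta = -4 * 7 mod 509 = 481

Answer: 481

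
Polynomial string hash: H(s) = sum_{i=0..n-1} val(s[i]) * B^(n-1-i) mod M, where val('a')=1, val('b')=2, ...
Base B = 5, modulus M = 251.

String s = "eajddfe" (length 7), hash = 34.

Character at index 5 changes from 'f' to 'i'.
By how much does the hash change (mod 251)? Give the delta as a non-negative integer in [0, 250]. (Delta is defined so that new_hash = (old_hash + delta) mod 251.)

Delta formula: (val(new) - val(old)) * B^(n-1-k) mod M
  val('i') - val('f') = 9 - 6 = 3
  B^(n-1-k) = 5^1 mod 251 = 5
  Delta = 3 * 5 mod 251 = 15

Answer: 15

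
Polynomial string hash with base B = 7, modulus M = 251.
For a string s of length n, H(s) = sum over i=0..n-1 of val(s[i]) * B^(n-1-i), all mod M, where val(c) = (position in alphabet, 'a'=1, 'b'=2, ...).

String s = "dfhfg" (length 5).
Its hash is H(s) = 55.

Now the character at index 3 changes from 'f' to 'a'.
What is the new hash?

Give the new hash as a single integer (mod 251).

Answer: 20

Derivation:
val('f') = 6, val('a') = 1
Position k = 3, exponent = n-1-k = 1
B^1 mod M = 7^1 mod 251 = 7
Delta = (1 - 6) * 7 mod 251 = 216
New hash = (55 + 216) mod 251 = 20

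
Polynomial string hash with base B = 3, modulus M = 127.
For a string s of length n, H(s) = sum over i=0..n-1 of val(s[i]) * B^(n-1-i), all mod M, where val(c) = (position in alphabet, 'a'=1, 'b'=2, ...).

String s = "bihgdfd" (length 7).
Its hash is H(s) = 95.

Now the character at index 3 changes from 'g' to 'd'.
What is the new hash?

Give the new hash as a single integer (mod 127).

Answer: 14

Derivation:
val('g') = 7, val('d') = 4
Position k = 3, exponent = n-1-k = 3
B^3 mod M = 3^3 mod 127 = 27
Delta = (4 - 7) * 27 mod 127 = 46
New hash = (95 + 46) mod 127 = 14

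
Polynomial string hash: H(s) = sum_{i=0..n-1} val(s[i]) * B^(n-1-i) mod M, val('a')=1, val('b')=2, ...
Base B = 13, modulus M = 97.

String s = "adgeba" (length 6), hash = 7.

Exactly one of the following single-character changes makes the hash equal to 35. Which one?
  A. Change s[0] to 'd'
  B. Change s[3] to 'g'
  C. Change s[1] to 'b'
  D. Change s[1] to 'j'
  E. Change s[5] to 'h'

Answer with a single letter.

Answer: A

Derivation:
Option A: s[0]='a'->'d', delta=(4-1)*13^5 mod 97 = 28, hash=7+28 mod 97 = 35 <-- target
Option B: s[3]='e'->'g', delta=(7-5)*13^2 mod 97 = 47, hash=7+47 mod 97 = 54
Option C: s[1]='d'->'b', delta=(2-4)*13^4 mod 97 = 11, hash=7+11 mod 97 = 18
Option D: s[1]='d'->'j', delta=(10-4)*13^4 mod 97 = 64, hash=7+64 mod 97 = 71
Option E: s[5]='a'->'h', delta=(8-1)*13^0 mod 97 = 7, hash=7+7 mod 97 = 14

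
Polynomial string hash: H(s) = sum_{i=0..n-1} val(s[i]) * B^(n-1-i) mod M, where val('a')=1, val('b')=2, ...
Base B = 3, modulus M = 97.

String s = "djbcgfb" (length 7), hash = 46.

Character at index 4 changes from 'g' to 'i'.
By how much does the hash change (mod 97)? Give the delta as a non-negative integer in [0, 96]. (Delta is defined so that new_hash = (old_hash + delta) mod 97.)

Answer: 18

Derivation:
Delta formula: (val(new) - val(old)) * B^(n-1-k) mod M
  val('i') - val('g') = 9 - 7 = 2
  B^(n-1-k) = 3^2 mod 97 = 9
  Delta = 2 * 9 mod 97 = 18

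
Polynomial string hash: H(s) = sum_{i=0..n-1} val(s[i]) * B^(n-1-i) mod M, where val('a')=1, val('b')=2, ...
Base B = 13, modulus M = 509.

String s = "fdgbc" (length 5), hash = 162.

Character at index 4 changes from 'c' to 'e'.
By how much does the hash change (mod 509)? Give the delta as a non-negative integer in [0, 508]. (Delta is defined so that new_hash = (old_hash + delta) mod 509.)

Answer: 2

Derivation:
Delta formula: (val(new) - val(old)) * B^(n-1-k) mod M
  val('e') - val('c') = 5 - 3 = 2
  B^(n-1-k) = 13^0 mod 509 = 1
  Delta = 2 * 1 mod 509 = 2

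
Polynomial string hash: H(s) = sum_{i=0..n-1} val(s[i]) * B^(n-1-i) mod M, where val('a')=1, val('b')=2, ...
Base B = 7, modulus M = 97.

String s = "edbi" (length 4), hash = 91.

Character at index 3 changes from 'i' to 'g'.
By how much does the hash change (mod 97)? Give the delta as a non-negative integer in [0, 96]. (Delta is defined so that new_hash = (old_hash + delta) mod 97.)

Delta formula: (val(new) - val(old)) * B^(n-1-k) mod M
  val('g') - val('i') = 7 - 9 = -2
  B^(n-1-k) = 7^0 mod 97 = 1
  Delta = -2 * 1 mod 97 = 95

Answer: 95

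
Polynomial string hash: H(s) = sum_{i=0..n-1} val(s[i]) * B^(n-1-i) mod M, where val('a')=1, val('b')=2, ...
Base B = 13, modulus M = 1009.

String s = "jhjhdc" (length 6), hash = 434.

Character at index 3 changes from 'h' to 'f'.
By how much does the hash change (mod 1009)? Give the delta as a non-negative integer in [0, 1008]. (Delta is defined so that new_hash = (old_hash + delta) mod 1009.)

Delta formula: (val(new) - val(old)) * B^(n-1-k) mod M
  val('f') - val('h') = 6 - 8 = -2
  B^(n-1-k) = 13^2 mod 1009 = 169
  Delta = -2 * 169 mod 1009 = 671

Answer: 671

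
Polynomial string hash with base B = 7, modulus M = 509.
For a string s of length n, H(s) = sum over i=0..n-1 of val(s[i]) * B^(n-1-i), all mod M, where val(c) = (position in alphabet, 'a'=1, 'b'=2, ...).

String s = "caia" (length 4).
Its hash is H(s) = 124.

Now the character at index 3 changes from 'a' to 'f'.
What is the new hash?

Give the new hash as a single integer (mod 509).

Answer: 129

Derivation:
val('a') = 1, val('f') = 6
Position k = 3, exponent = n-1-k = 0
B^0 mod M = 7^0 mod 509 = 1
Delta = (6 - 1) * 1 mod 509 = 5
New hash = (124 + 5) mod 509 = 129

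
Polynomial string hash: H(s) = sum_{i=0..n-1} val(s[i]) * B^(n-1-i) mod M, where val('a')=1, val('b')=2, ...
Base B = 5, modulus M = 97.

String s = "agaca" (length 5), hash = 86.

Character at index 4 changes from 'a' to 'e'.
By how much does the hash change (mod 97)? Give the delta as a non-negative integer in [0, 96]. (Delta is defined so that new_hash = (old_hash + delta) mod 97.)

Delta formula: (val(new) - val(old)) * B^(n-1-k) mod M
  val('e') - val('a') = 5 - 1 = 4
  B^(n-1-k) = 5^0 mod 97 = 1
  Delta = 4 * 1 mod 97 = 4

Answer: 4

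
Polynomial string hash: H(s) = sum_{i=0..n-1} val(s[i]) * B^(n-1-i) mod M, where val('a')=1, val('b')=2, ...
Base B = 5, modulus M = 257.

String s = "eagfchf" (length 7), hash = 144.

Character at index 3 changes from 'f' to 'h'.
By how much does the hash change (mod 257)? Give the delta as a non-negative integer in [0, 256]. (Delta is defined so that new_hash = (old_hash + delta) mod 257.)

Answer: 250

Derivation:
Delta formula: (val(new) - val(old)) * B^(n-1-k) mod M
  val('h') - val('f') = 8 - 6 = 2
  B^(n-1-k) = 5^3 mod 257 = 125
  Delta = 2 * 125 mod 257 = 250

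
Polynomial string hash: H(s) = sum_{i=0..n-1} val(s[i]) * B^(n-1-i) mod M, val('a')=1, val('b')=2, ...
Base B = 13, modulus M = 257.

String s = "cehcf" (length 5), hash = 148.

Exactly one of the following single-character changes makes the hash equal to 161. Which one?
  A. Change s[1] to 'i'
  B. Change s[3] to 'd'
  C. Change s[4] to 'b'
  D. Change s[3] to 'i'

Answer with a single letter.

Option A: s[1]='e'->'i', delta=(9-5)*13^3 mod 257 = 50, hash=148+50 mod 257 = 198
Option B: s[3]='c'->'d', delta=(4-3)*13^1 mod 257 = 13, hash=148+13 mod 257 = 161 <-- target
Option C: s[4]='f'->'b', delta=(2-6)*13^0 mod 257 = 253, hash=148+253 mod 257 = 144
Option D: s[3]='c'->'i', delta=(9-3)*13^1 mod 257 = 78, hash=148+78 mod 257 = 226

Answer: B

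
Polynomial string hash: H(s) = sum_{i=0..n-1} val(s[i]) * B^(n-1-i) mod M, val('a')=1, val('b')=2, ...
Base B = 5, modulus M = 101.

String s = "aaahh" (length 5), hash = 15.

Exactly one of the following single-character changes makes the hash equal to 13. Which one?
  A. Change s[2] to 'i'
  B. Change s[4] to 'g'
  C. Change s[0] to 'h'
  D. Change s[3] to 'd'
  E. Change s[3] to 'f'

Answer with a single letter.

Option A: s[2]='a'->'i', delta=(9-1)*5^2 mod 101 = 99, hash=15+99 mod 101 = 13 <-- target
Option B: s[4]='h'->'g', delta=(7-8)*5^0 mod 101 = 100, hash=15+100 mod 101 = 14
Option C: s[0]='a'->'h', delta=(8-1)*5^4 mod 101 = 32, hash=15+32 mod 101 = 47
Option D: s[3]='h'->'d', delta=(4-8)*5^1 mod 101 = 81, hash=15+81 mod 101 = 96
Option E: s[3]='h'->'f', delta=(6-8)*5^1 mod 101 = 91, hash=15+91 mod 101 = 5

Answer: A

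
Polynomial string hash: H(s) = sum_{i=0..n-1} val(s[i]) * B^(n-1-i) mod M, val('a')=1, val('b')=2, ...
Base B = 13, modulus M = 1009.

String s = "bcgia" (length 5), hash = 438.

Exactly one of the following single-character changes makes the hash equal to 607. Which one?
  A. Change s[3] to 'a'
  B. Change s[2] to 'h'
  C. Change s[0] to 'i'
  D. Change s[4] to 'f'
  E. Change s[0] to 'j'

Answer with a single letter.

Answer: B

Derivation:
Option A: s[3]='i'->'a', delta=(1-9)*13^1 mod 1009 = 905, hash=438+905 mod 1009 = 334
Option B: s[2]='g'->'h', delta=(8-7)*13^2 mod 1009 = 169, hash=438+169 mod 1009 = 607 <-- target
Option C: s[0]='b'->'i', delta=(9-2)*13^4 mod 1009 = 145, hash=438+145 mod 1009 = 583
Option D: s[4]='a'->'f', delta=(6-1)*13^0 mod 1009 = 5, hash=438+5 mod 1009 = 443
Option E: s[0]='b'->'j', delta=(10-2)*13^4 mod 1009 = 454, hash=438+454 mod 1009 = 892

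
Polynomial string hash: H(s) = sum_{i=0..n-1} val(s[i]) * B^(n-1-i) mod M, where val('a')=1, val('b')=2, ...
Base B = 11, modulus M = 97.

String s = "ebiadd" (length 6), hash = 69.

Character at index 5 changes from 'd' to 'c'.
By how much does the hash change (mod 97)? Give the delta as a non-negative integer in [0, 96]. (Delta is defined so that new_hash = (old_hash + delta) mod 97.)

Delta formula: (val(new) - val(old)) * B^(n-1-k) mod M
  val('c') - val('d') = 3 - 4 = -1
  B^(n-1-k) = 11^0 mod 97 = 1
  Delta = -1 * 1 mod 97 = 96

Answer: 96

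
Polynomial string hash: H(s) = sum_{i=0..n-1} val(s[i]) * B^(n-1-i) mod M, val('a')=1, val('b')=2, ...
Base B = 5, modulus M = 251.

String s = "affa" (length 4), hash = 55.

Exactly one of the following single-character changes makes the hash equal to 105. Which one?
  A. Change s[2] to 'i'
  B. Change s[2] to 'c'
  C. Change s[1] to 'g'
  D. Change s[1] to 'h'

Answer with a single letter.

Option A: s[2]='f'->'i', delta=(9-6)*5^1 mod 251 = 15, hash=55+15 mod 251 = 70
Option B: s[2]='f'->'c', delta=(3-6)*5^1 mod 251 = 236, hash=55+236 mod 251 = 40
Option C: s[1]='f'->'g', delta=(7-6)*5^2 mod 251 = 25, hash=55+25 mod 251 = 80
Option D: s[1]='f'->'h', delta=(8-6)*5^2 mod 251 = 50, hash=55+50 mod 251 = 105 <-- target

Answer: D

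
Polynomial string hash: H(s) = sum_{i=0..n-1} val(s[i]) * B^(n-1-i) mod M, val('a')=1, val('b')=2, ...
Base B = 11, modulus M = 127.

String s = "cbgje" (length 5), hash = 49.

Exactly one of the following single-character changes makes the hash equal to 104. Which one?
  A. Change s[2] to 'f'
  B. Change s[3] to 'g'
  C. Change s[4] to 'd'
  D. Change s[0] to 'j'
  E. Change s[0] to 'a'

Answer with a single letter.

Option A: s[2]='g'->'f', delta=(6-7)*11^2 mod 127 = 6, hash=49+6 mod 127 = 55
Option B: s[3]='j'->'g', delta=(7-10)*11^1 mod 127 = 94, hash=49+94 mod 127 = 16
Option C: s[4]='e'->'d', delta=(4-5)*11^0 mod 127 = 126, hash=49+126 mod 127 = 48
Option D: s[0]='c'->'j', delta=(10-3)*11^4 mod 127 = 125, hash=49+125 mod 127 = 47
Option E: s[0]='c'->'a', delta=(1-3)*11^4 mod 127 = 55, hash=49+55 mod 127 = 104 <-- target

Answer: E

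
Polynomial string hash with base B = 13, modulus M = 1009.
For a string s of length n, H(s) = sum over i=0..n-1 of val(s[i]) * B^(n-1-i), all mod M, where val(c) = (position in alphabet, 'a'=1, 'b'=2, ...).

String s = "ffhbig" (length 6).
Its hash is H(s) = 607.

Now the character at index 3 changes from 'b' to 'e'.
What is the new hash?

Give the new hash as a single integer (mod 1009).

Answer: 105

Derivation:
val('b') = 2, val('e') = 5
Position k = 3, exponent = n-1-k = 2
B^2 mod M = 13^2 mod 1009 = 169
Delta = (5 - 2) * 169 mod 1009 = 507
New hash = (607 + 507) mod 1009 = 105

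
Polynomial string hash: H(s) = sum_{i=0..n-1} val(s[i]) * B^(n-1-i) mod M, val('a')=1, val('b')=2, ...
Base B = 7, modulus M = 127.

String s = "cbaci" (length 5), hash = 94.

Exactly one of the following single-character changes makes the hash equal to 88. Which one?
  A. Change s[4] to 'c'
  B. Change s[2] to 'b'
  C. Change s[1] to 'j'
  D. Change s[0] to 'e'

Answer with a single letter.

Option A: s[4]='i'->'c', delta=(3-9)*7^0 mod 127 = 121, hash=94+121 mod 127 = 88 <-- target
Option B: s[2]='a'->'b', delta=(2-1)*7^2 mod 127 = 49, hash=94+49 mod 127 = 16
Option C: s[1]='b'->'j', delta=(10-2)*7^3 mod 127 = 77, hash=94+77 mod 127 = 44
Option D: s[0]='c'->'e', delta=(5-3)*7^4 mod 127 = 103, hash=94+103 mod 127 = 70

Answer: A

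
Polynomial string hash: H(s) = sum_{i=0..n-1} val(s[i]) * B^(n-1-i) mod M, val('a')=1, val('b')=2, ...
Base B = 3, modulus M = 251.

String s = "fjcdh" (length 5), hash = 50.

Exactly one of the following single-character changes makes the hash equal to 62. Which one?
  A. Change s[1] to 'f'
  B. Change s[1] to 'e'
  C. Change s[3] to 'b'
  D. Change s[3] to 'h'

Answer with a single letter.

Option A: s[1]='j'->'f', delta=(6-10)*3^3 mod 251 = 143, hash=50+143 mod 251 = 193
Option B: s[1]='j'->'e', delta=(5-10)*3^3 mod 251 = 116, hash=50+116 mod 251 = 166
Option C: s[3]='d'->'b', delta=(2-4)*3^1 mod 251 = 245, hash=50+245 mod 251 = 44
Option D: s[3]='d'->'h', delta=(8-4)*3^1 mod 251 = 12, hash=50+12 mod 251 = 62 <-- target

Answer: D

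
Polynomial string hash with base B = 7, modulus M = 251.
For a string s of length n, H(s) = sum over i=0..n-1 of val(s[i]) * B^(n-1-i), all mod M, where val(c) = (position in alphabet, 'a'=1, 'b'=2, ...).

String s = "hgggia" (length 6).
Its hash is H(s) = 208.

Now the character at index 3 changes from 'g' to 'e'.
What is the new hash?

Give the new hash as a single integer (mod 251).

Answer: 110

Derivation:
val('g') = 7, val('e') = 5
Position k = 3, exponent = n-1-k = 2
B^2 mod M = 7^2 mod 251 = 49
Delta = (5 - 7) * 49 mod 251 = 153
New hash = (208 + 153) mod 251 = 110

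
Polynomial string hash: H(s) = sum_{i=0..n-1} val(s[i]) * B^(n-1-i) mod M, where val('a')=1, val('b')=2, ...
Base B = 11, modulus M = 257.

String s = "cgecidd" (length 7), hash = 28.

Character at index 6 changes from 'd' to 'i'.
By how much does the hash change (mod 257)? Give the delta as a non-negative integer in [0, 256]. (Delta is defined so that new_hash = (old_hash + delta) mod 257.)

Answer: 5

Derivation:
Delta formula: (val(new) - val(old)) * B^(n-1-k) mod M
  val('i') - val('d') = 9 - 4 = 5
  B^(n-1-k) = 11^0 mod 257 = 1
  Delta = 5 * 1 mod 257 = 5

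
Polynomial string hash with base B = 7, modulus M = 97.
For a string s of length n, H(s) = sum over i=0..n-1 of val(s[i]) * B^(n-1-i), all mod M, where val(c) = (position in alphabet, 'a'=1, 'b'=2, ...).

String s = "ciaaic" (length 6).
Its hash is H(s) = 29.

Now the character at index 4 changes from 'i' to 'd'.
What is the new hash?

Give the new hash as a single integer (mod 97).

val('i') = 9, val('d') = 4
Position k = 4, exponent = n-1-k = 1
B^1 mod M = 7^1 mod 97 = 7
Delta = (4 - 9) * 7 mod 97 = 62
New hash = (29 + 62) mod 97 = 91

Answer: 91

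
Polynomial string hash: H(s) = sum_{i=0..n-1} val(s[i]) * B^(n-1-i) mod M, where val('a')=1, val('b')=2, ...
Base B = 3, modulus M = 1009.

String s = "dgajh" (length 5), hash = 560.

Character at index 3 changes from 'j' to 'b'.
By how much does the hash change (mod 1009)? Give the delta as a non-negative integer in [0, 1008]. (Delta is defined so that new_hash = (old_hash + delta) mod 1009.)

Delta formula: (val(new) - val(old)) * B^(n-1-k) mod M
  val('b') - val('j') = 2 - 10 = -8
  B^(n-1-k) = 3^1 mod 1009 = 3
  Delta = -8 * 3 mod 1009 = 985

Answer: 985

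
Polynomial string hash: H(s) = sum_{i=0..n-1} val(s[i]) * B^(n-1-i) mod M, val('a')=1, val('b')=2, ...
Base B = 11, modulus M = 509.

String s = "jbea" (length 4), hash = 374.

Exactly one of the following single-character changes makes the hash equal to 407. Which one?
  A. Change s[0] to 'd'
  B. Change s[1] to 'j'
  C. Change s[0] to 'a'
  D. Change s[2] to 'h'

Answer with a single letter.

Option A: s[0]='j'->'d', delta=(4-10)*11^3 mod 509 = 158, hash=374+158 mod 509 = 23
Option B: s[1]='b'->'j', delta=(10-2)*11^2 mod 509 = 459, hash=374+459 mod 509 = 324
Option C: s[0]='j'->'a', delta=(1-10)*11^3 mod 509 = 237, hash=374+237 mod 509 = 102
Option D: s[2]='e'->'h', delta=(8-5)*11^1 mod 509 = 33, hash=374+33 mod 509 = 407 <-- target

Answer: D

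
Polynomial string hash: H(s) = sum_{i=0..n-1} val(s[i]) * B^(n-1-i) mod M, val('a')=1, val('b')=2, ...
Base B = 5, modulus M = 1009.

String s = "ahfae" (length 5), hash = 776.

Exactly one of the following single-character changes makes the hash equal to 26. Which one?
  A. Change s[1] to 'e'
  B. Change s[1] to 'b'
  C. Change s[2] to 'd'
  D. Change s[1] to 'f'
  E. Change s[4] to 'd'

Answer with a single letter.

Answer: B

Derivation:
Option A: s[1]='h'->'e', delta=(5-8)*5^3 mod 1009 = 634, hash=776+634 mod 1009 = 401
Option B: s[1]='h'->'b', delta=(2-8)*5^3 mod 1009 = 259, hash=776+259 mod 1009 = 26 <-- target
Option C: s[2]='f'->'d', delta=(4-6)*5^2 mod 1009 = 959, hash=776+959 mod 1009 = 726
Option D: s[1]='h'->'f', delta=(6-8)*5^3 mod 1009 = 759, hash=776+759 mod 1009 = 526
Option E: s[4]='e'->'d', delta=(4-5)*5^0 mod 1009 = 1008, hash=776+1008 mod 1009 = 775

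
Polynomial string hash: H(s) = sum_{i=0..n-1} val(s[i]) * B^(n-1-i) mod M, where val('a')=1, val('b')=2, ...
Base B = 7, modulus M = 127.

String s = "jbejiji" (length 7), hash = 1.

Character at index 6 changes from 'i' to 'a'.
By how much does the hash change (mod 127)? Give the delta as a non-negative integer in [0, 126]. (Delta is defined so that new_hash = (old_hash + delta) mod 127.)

Delta formula: (val(new) - val(old)) * B^(n-1-k) mod M
  val('a') - val('i') = 1 - 9 = -8
  B^(n-1-k) = 7^0 mod 127 = 1
  Delta = -8 * 1 mod 127 = 119

Answer: 119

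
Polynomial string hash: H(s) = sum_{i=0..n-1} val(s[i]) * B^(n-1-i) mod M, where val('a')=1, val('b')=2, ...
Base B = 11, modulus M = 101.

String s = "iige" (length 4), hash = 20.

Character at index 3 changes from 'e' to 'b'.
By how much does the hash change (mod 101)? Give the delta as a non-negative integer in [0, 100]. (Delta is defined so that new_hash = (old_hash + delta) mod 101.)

Answer: 98

Derivation:
Delta formula: (val(new) - val(old)) * B^(n-1-k) mod M
  val('b') - val('e') = 2 - 5 = -3
  B^(n-1-k) = 11^0 mod 101 = 1
  Delta = -3 * 1 mod 101 = 98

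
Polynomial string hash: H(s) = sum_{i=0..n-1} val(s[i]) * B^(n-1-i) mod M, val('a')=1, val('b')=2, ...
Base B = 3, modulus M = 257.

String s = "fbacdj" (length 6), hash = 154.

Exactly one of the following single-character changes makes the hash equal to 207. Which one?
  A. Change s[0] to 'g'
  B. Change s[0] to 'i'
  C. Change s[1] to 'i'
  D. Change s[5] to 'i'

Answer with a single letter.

Option A: s[0]='f'->'g', delta=(7-6)*3^5 mod 257 = 243, hash=154+243 mod 257 = 140
Option B: s[0]='f'->'i', delta=(9-6)*3^5 mod 257 = 215, hash=154+215 mod 257 = 112
Option C: s[1]='b'->'i', delta=(9-2)*3^4 mod 257 = 53, hash=154+53 mod 257 = 207 <-- target
Option D: s[5]='j'->'i', delta=(9-10)*3^0 mod 257 = 256, hash=154+256 mod 257 = 153

Answer: C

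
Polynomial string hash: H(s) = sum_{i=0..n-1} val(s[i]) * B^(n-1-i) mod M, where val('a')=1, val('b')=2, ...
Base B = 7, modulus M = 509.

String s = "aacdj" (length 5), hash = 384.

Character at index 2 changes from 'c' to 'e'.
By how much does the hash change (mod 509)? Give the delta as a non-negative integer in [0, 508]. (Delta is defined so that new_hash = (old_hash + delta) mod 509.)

Delta formula: (val(new) - val(old)) * B^(n-1-k) mod M
  val('e') - val('c') = 5 - 3 = 2
  B^(n-1-k) = 7^2 mod 509 = 49
  Delta = 2 * 49 mod 509 = 98

Answer: 98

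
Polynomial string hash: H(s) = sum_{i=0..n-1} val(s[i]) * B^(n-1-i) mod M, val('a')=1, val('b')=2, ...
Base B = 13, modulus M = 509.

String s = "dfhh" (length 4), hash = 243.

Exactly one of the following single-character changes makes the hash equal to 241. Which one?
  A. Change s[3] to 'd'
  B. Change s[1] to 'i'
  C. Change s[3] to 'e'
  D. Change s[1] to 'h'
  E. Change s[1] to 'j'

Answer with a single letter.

Option A: s[3]='h'->'d', delta=(4-8)*13^0 mod 509 = 505, hash=243+505 mod 509 = 239
Option B: s[1]='f'->'i', delta=(9-6)*13^2 mod 509 = 507, hash=243+507 mod 509 = 241 <-- target
Option C: s[3]='h'->'e', delta=(5-8)*13^0 mod 509 = 506, hash=243+506 mod 509 = 240
Option D: s[1]='f'->'h', delta=(8-6)*13^2 mod 509 = 338, hash=243+338 mod 509 = 72
Option E: s[1]='f'->'j', delta=(10-6)*13^2 mod 509 = 167, hash=243+167 mod 509 = 410

Answer: B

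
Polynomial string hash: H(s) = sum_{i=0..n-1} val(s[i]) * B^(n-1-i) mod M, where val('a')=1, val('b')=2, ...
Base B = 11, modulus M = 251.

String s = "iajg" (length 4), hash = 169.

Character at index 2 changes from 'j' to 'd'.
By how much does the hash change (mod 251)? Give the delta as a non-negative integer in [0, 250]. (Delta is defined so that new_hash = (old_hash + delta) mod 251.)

Delta formula: (val(new) - val(old)) * B^(n-1-k) mod M
  val('d') - val('j') = 4 - 10 = -6
  B^(n-1-k) = 11^1 mod 251 = 11
  Delta = -6 * 11 mod 251 = 185

Answer: 185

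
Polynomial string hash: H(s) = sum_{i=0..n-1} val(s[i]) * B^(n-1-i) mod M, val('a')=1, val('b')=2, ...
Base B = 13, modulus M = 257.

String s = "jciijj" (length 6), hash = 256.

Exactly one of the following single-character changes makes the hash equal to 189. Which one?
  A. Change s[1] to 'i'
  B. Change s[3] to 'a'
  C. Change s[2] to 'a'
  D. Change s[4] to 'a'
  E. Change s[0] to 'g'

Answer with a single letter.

Option A: s[1]='c'->'i', delta=(9-3)*13^4 mod 257 = 204, hash=256+204 mod 257 = 203
Option B: s[3]='i'->'a', delta=(1-9)*13^2 mod 257 = 190, hash=256+190 mod 257 = 189 <-- target
Option C: s[2]='i'->'a', delta=(1-9)*13^3 mod 257 = 157, hash=256+157 mod 257 = 156
Option D: s[4]='j'->'a', delta=(1-10)*13^1 mod 257 = 140, hash=256+140 mod 257 = 139
Option E: s[0]='j'->'g', delta=(7-10)*13^5 mod 257 = 216, hash=256+216 mod 257 = 215

Answer: B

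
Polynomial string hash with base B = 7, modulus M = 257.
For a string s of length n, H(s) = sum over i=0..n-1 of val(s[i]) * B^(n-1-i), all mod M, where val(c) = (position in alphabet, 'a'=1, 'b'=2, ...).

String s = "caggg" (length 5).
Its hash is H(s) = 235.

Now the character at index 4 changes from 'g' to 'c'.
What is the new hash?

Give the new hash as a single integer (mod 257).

val('g') = 7, val('c') = 3
Position k = 4, exponent = n-1-k = 0
B^0 mod M = 7^0 mod 257 = 1
Delta = (3 - 7) * 1 mod 257 = 253
New hash = (235 + 253) mod 257 = 231

Answer: 231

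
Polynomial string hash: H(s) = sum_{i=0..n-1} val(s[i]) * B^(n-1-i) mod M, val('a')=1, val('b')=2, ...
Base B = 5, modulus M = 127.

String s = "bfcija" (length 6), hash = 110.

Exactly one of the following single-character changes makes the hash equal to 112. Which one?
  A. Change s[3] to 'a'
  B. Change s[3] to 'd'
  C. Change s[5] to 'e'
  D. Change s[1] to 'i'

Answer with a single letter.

Option A: s[3]='i'->'a', delta=(1-9)*5^2 mod 127 = 54, hash=110+54 mod 127 = 37
Option B: s[3]='i'->'d', delta=(4-9)*5^2 mod 127 = 2, hash=110+2 mod 127 = 112 <-- target
Option C: s[5]='a'->'e', delta=(5-1)*5^0 mod 127 = 4, hash=110+4 mod 127 = 114
Option D: s[1]='f'->'i', delta=(9-6)*5^4 mod 127 = 97, hash=110+97 mod 127 = 80

Answer: B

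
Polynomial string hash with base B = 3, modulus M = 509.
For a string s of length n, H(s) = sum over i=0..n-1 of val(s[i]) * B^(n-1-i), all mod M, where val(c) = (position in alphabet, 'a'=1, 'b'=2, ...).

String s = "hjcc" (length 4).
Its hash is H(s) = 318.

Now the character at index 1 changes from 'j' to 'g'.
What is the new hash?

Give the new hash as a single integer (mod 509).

val('j') = 10, val('g') = 7
Position k = 1, exponent = n-1-k = 2
B^2 mod M = 3^2 mod 509 = 9
Delta = (7 - 10) * 9 mod 509 = 482
New hash = (318 + 482) mod 509 = 291

Answer: 291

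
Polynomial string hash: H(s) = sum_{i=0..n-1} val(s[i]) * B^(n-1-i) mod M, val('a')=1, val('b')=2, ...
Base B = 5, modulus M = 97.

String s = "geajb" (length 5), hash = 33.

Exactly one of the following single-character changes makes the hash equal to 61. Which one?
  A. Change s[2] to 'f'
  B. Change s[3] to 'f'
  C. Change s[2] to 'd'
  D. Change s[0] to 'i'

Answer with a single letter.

Option A: s[2]='a'->'f', delta=(6-1)*5^2 mod 97 = 28, hash=33+28 mod 97 = 61 <-- target
Option B: s[3]='j'->'f', delta=(6-10)*5^1 mod 97 = 77, hash=33+77 mod 97 = 13
Option C: s[2]='a'->'d', delta=(4-1)*5^2 mod 97 = 75, hash=33+75 mod 97 = 11
Option D: s[0]='g'->'i', delta=(9-7)*5^4 mod 97 = 86, hash=33+86 mod 97 = 22

Answer: A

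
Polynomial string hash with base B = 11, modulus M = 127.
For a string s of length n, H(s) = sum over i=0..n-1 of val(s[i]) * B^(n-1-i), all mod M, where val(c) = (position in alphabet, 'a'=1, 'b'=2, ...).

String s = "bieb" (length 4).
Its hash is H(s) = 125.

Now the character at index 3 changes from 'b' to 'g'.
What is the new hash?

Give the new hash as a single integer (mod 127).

Answer: 3

Derivation:
val('b') = 2, val('g') = 7
Position k = 3, exponent = n-1-k = 0
B^0 mod M = 11^0 mod 127 = 1
Delta = (7 - 2) * 1 mod 127 = 5
New hash = (125 + 5) mod 127 = 3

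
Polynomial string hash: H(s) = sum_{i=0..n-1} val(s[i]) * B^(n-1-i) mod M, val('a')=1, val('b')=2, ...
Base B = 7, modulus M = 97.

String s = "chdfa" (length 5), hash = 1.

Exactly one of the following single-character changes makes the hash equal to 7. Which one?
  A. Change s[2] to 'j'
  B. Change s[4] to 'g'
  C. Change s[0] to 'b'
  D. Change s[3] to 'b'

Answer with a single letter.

Option A: s[2]='d'->'j', delta=(10-4)*7^2 mod 97 = 3, hash=1+3 mod 97 = 4
Option B: s[4]='a'->'g', delta=(7-1)*7^0 mod 97 = 6, hash=1+6 mod 97 = 7 <-- target
Option C: s[0]='c'->'b', delta=(2-3)*7^4 mod 97 = 24, hash=1+24 mod 97 = 25
Option D: s[3]='f'->'b', delta=(2-6)*7^1 mod 97 = 69, hash=1+69 mod 97 = 70

Answer: B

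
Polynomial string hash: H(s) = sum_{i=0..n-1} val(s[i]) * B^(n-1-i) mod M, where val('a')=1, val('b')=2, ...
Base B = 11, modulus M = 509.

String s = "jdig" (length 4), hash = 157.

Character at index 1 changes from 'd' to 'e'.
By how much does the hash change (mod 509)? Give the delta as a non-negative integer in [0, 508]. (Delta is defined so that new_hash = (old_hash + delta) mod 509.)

Answer: 121

Derivation:
Delta formula: (val(new) - val(old)) * B^(n-1-k) mod M
  val('e') - val('d') = 5 - 4 = 1
  B^(n-1-k) = 11^2 mod 509 = 121
  Delta = 1 * 121 mod 509 = 121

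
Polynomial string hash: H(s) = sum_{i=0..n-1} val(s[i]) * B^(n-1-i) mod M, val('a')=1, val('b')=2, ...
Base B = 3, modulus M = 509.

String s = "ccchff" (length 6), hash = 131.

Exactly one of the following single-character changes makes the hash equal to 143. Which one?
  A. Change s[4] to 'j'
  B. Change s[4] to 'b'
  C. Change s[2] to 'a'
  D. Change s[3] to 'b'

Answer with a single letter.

Option A: s[4]='f'->'j', delta=(10-6)*3^1 mod 509 = 12, hash=131+12 mod 509 = 143 <-- target
Option B: s[4]='f'->'b', delta=(2-6)*3^1 mod 509 = 497, hash=131+497 mod 509 = 119
Option C: s[2]='c'->'a', delta=(1-3)*3^3 mod 509 = 455, hash=131+455 mod 509 = 77
Option D: s[3]='h'->'b', delta=(2-8)*3^2 mod 509 = 455, hash=131+455 mod 509 = 77

Answer: A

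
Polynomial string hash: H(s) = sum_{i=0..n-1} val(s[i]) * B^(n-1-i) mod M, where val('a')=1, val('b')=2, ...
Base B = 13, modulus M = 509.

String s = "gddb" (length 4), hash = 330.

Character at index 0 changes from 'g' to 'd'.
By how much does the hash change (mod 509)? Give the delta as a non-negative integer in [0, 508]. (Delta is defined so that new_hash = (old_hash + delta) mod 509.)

Answer: 26

Derivation:
Delta formula: (val(new) - val(old)) * B^(n-1-k) mod M
  val('d') - val('g') = 4 - 7 = -3
  B^(n-1-k) = 13^3 mod 509 = 161
  Delta = -3 * 161 mod 509 = 26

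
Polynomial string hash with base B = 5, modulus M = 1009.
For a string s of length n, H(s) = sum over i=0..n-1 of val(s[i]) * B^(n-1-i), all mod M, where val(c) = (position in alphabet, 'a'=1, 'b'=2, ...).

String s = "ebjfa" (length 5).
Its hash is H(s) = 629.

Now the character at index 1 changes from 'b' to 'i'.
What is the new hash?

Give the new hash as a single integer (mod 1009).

Answer: 495

Derivation:
val('b') = 2, val('i') = 9
Position k = 1, exponent = n-1-k = 3
B^3 mod M = 5^3 mod 1009 = 125
Delta = (9 - 2) * 125 mod 1009 = 875
New hash = (629 + 875) mod 1009 = 495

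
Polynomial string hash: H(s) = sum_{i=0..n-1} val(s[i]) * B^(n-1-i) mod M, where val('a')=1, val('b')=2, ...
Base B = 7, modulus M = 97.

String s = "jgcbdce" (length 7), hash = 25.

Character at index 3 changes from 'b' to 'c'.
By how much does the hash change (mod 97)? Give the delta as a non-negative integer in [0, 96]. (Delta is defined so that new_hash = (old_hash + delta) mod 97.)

Answer: 52

Derivation:
Delta formula: (val(new) - val(old)) * B^(n-1-k) mod M
  val('c') - val('b') = 3 - 2 = 1
  B^(n-1-k) = 7^3 mod 97 = 52
  Delta = 1 * 52 mod 97 = 52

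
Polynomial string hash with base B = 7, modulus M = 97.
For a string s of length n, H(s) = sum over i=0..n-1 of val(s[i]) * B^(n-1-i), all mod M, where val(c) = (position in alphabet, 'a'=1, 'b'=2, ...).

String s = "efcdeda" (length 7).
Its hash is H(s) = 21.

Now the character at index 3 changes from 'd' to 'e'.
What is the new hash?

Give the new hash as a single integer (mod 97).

val('d') = 4, val('e') = 5
Position k = 3, exponent = n-1-k = 3
B^3 mod M = 7^3 mod 97 = 52
Delta = (5 - 4) * 52 mod 97 = 52
New hash = (21 + 52) mod 97 = 73

Answer: 73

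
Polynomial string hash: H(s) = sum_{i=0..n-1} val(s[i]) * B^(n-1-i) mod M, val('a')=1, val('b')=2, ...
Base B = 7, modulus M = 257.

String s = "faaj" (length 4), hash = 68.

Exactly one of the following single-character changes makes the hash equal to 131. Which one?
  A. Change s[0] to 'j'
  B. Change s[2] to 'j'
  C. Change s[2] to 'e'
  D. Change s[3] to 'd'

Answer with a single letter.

Option A: s[0]='f'->'j', delta=(10-6)*7^3 mod 257 = 87, hash=68+87 mod 257 = 155
Option B: s[2]='a'->'j', delta=(10-1)*7^1 mod 257 = 63, hash=68+63 mod 257 = 131 <-- target
Option C: s[2]='a'->'e', delta=(5-1)*7^1 mod 257 = 28, hash=68+28 mod 257 = 96
Option D: s[3]='j'->'d', delta=(4-10)*7^0 mod 257 = 251, hash=68+251 mod 257 = 62

Answer: B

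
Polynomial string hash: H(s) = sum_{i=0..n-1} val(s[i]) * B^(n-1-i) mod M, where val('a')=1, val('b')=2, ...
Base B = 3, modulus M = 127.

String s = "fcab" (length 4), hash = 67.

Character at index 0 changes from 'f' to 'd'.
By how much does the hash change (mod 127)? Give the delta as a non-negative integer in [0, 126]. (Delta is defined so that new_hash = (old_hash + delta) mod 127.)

Answer: 73

Derivation:
Delta formula: (val(new) - val(old)) * B^(n-1-k) mod M
  val('d') - val('f') = 4 - 6 = -2
  B^(n-1-k) = 3^3 mod 127 = 27
  Delta = -2 * 27 mod 127 = 73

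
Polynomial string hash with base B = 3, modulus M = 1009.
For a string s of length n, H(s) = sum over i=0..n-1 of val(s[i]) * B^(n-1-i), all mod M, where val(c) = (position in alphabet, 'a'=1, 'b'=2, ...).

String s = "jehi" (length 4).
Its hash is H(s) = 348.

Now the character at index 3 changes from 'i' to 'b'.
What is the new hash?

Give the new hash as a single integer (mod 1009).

Answer: 341

Derivation:
val('i') = 9, val('b') = 2
Position k = 3, exponent = n-1-k = 0
B^0 mod M = 3^0 mod 1009 = 1
Delta = (2 - 9) * 1 mod 1009 = 1002
New hash = (348 + 1002) mod 1009 = 341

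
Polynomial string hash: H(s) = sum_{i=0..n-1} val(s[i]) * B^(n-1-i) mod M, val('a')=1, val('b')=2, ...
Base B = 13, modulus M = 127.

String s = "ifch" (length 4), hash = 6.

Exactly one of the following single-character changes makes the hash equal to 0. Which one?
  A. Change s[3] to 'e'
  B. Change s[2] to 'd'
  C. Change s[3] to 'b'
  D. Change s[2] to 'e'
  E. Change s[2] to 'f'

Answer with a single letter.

Option A: s[3]='h'->'e', delta=(5-8)*13^0 mod 127 = 124, hash=6+124 mod 127 = 3
Option B: s[2]='c'->'d', delta=(4-3)*13^1 mod 127 = 13, hash=6+13 mod 127 = 19
Option C: s[3]='h'->'b', delta=(2-8)*13^0 mod 127 = 121, hash=6+121 mod 127 = 0 <-- target
Option D: s[2]='c'->'e', delta=(5-3)*13^1 mod 127 = 26, hash=6+26 mod 127 = 32
Option E: s[2]='c'->'f', delta=(6-3)*13^1 mod 127 = 39, hash=6+39 mod 127 = 45

Answer: C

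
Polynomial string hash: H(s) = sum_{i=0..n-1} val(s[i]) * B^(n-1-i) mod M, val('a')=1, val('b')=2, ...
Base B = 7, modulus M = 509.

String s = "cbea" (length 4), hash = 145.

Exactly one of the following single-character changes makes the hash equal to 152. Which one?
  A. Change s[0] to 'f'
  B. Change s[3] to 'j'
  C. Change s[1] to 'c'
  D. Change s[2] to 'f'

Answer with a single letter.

Option A: s[0]='c'->'f', delta=(6-3)*7^3 mod 509 = 11, hash=145+11 mod 509 = 156
Option B: s[3]='a'->'j', delta=(10-1)*7^0 mod 509 = 9, hash=145+9 mod 509 = 154
Option C: s[1]='b'->'c', delta=(3-2)*7^2 mod 509 = 49, hash=145+49 mod 509 = 194
Option D: s[2]='e'->'f', delta=(6-5)*7^1 mod 509 = 7, hash=145+7 mod 509 = 152 <-- target

Answer: D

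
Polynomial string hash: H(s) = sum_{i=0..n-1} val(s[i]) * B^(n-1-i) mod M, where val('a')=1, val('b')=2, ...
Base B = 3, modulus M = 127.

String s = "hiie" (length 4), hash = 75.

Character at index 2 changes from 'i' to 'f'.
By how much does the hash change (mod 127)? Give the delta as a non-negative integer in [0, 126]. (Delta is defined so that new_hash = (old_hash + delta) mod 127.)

Answer: 118

Derivation:
Delta formula: (val(new) - val(old)) * B^(n-1-k) mod M
  val('f') - val('i') = 6 - 9 = -3
  B^(n-1-k) = 3^1 mod 127 = 3
  Delta = -3 * 3 mod 127 = 118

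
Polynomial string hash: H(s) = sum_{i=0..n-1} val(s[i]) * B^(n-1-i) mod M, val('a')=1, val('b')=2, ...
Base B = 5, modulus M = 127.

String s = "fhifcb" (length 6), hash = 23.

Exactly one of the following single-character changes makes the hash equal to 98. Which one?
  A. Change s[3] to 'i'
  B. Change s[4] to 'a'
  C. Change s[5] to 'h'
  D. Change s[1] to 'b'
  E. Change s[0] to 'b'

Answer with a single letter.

Answer: A

Derivation:
Option A: s[3]='f'->'i', delta=(9-6)*5^2 mod 127 = 75, hash=23+75 mod 127 = 98 <-- target
Option B: s[4]='c'->'a', delta=(1-3)*5^1 mod 127 = 117, hash=23+117 mod 127 = 13
Option C: s[5]='b'->'h', delta=(8-2)*5^0 mod 127 = 6, hash=23+6 mod 127 = 29
Option D: s[1]='h'->'b', delta=(2-8)*5^4 mod 127 = 60, hash=23+60 mod 127 = 83
Option E: s[0]='f'->'b', delta=(2-6)*5^5 mod 127 = 73, hash=23+73 mod 127 = 96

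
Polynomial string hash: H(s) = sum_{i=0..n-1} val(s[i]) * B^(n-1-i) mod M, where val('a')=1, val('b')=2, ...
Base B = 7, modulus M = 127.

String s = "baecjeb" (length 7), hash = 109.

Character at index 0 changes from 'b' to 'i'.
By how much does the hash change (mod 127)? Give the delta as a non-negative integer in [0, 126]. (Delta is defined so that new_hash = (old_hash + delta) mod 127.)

Delta formula: (val(new) - val(old)) * B^(n-1-k) mod M
  val('i') - val('b') = 9 - 2 = 7
  B^(n-1-k) = 7^6 mod 127 = 47
  Delta = 7 * 47 mod 127 = 75

Answer: 75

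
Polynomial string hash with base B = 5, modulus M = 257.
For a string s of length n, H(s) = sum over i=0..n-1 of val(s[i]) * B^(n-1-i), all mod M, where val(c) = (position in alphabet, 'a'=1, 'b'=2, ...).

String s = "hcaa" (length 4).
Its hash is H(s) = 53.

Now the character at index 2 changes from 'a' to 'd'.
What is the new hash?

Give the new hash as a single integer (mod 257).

val('a') = 1, val('d') = 4
Position k = 2, exponent = n-1-k = 1
B^1 mod M = 5^1 mod 257 = 5
Delta = (4 - 1) * 5 mod 257 = 15
New hash = (53 + 15) mod 257 = 68

Answer: 68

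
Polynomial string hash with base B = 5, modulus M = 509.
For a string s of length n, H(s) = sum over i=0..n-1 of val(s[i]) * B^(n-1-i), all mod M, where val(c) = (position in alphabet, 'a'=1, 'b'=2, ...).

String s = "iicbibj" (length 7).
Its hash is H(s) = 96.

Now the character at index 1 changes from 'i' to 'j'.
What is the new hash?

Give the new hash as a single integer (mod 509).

val('i') = 9, val('j') = 10
Position k = 1, exponent = n-1-k = 5
B^5 mod M = 5^5 mod 509 = 71
Delta = (10 - 9) * 71 mod 509 = 71
New hash = (96 + 71) mod 509 = 167

Answer: 167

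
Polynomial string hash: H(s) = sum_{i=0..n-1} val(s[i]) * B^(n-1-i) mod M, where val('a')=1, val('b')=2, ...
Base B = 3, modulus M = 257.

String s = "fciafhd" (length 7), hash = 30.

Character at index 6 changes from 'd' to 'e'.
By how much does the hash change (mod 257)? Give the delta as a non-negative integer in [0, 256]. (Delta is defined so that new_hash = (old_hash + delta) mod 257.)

Answer: 1

Derivation:
Delta formula: (val(new) - val(old)) * B^(n-1-k) mod M
  val('e') - val('d') = 5 - 4 = 1
  B^(n-1-k) = 3^0 mod 257 = 1
  Delta = 1 * 1 mod 257 = 1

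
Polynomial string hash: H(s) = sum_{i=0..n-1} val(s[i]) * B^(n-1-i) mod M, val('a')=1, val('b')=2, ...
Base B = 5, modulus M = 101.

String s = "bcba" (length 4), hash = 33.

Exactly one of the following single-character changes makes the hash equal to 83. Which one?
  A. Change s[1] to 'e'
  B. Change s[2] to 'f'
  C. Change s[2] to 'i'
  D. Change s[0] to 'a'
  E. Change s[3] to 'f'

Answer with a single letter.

Option A: s[1]='c'->'e', delta=(5-3)*5^2 mod 101 = 50, hash=33+50 mod 101 = 83 <-- target
Option B: s[2]='b'->'f', delta=(6-2)*5^1 mod 101 = 20, hash=33+20 mod 101 = 53
Option C: s[2]='b'->'i', delta=(9-2)*5^1 mod 101 = 35, hash=33+35 mod 101 = 68
Option D: s[0]='b'->'a', delta=(1-2)*5^3 mod 101 = 77, hash=33+77 mod 101 = 9
Option E: s[3]='a'->'f', delta=(6-1)*5^0 mod 101 = 5, hash=33+5 mod 101 = 38

Answer: A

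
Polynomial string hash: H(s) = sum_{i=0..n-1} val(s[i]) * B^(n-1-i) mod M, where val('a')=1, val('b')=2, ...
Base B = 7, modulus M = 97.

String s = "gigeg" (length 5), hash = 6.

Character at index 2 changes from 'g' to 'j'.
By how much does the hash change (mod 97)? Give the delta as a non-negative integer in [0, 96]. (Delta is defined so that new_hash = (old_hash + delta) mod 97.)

Answer: 50

Derivation:
Delta formula: (val(new) - val(old)) * B^(n-1-k) mod M
  val('j') - val('g') = 10 - 7 = 3
  B^(n-1-k) = 7^2 mod 97 = 49
  Delta = 3 * 49 mod 97 = 50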